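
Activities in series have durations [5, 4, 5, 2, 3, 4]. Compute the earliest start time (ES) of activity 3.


Activity 3 starts after activities 1 through 2 complete.
Predecessor durations: [5, 4]
ES = 5 + 4 = 9

9


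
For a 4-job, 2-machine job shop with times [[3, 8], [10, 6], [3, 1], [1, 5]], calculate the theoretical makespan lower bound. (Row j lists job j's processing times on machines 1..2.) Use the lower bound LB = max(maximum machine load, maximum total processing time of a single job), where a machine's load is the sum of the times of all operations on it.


Machine loads:
  Machine 1: 3 + 10 + 3 + 1 = 17
  Machine 2: 8 + 6 + 1 + 5 = 20
Max machine load = 20
Job totals:
  Job 1: 11
  Job 2: 16
  Job 3: 4
  Job 4: 6
Max job total = 16
Lower bound = max(20, 16) = 20

20


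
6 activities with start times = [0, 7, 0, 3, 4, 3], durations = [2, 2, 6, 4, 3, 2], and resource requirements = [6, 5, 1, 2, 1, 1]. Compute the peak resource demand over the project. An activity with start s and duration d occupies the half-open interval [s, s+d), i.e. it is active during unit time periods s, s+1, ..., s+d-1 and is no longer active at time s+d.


Each activity i is active on [start_i, start_i + duration_i).
Compute total resource usage per time slot:
  t=0: active resources = [6, 1], total = 7
  t=1: active resources = [6, 1], total = 7
  t=2: active resources = [1], total = 1
  t=3: active resources = [1, 2, 1], total = 4
  t=4: active resources = [1, 2, 1, 1], total = 5
  t=5: active resources = [1, 2, 1], total = 4
  t=6: active resources = [2, 1], total = 3
  t=7: active resources = [5], total = 5
  t=8: active resources = [5], total = 5
Peak resource demand = 7

7


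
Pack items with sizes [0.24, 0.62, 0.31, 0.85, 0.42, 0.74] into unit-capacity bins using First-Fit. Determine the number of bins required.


Place items sequentially using First-Fit:
  Item 0.24 -> new Bin 1
  Item 0.62 -> Bin 1 (now 0.86)
  Item 0.31 -> new Bin 2
  Item 0.85 -> new Bin 3
  Item 0.42 -> Bin 2 (now 0.73)
  Item 0.74 -> new Bin 4
Total bins used = 4

4


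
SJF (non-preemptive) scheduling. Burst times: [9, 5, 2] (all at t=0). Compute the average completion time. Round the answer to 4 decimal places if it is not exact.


SJF order (ascending): [2, 5, 9]
Completion times:
  Job 1: burst=2, C=2
  Job 2: burst=5, C=7
  Job 3: burst=9, C=16
Average completion = 25/3 = 8.3333

8.3333


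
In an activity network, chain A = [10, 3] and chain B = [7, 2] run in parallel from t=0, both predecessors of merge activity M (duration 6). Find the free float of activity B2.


ES(B2) = sum of predecessors on chain B = 7
EF(B2) = ES + duration = 7 + 2 = 9
Successor of B2 is M. ES(M) = max(sum(A), sum(B)) = max(13, 9) = 13
Free float = ES(successor) - EF(current) = 13 - 9 = 4

4


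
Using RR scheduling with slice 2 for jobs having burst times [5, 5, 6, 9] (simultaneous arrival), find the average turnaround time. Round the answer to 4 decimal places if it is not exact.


Time quantum = 2
Execution trace:
  J1 runs 2 units, time = 2
  J2 runs 2 units, time = 4
  J3 runs 2 units, time = 6
  J4 runs 2 units, time = 8
  J1 runs 2 units, time = 10
  J2 runs 2 units, time = 12
  J3 runs 2 units, time = 14
  J4 runs 2 units, time = 16
  J1 runs 1 units, time = 17
  J2 runs 1 units, time = 18
  J3 runs 2 units, time = 20
  J4 runs 2 units, time = 22
  J4 runs 2 units, time = 24
  J4 runs 1 units, time = 25
Finish times: [17, 18, 20, 25]
Average turnaround = 80/4 = 20.0

20.0


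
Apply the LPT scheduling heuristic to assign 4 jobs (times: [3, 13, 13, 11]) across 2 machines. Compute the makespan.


Sort jobs in decreasing order (LPT): [13, 13, 11, 3]
Assign each job to the least loaded machine:
  Machine 1: jobs [13, 11], load = 24
  Machine 2: jobs [13, 3], load = 16
Makespan = max load = 24

24


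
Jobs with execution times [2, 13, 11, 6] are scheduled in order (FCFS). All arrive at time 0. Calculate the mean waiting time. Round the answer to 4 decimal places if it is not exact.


FCFS order (as given): [2, 13, 11, 6]
Waiting times:
  Job 1: wait = 0
  Job 2: wait = 2
  Job 3: wait = 15
  Job 4: wait = 26
Sum of waiting times = 43
Average waiting time = 43/4 = 10.75

10.75


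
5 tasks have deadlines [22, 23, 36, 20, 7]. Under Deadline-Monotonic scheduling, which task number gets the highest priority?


Sort tasks by relative deadline (ascending):
  Task 5: deadline = 7
  Task 4: deadline = 20
  Task 1: deadline = 22
  Task 2: deadline = 23
  Task 3: deadline = 36
Priority order (highest first): [5, 4, 1, 2, 3]
Highest priority task = 5

5


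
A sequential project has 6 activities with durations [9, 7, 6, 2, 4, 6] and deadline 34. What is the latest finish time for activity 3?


LF(activity 3) = deadline - sum of successor durations
Successors: activities 4 through 6 with durations [2, 4, 6]
Sum of successor durations = 12
LF = 34 - 12 = 22

22


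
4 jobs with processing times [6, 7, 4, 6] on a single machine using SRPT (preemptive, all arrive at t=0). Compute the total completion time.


Since all jobs arrive at t=0, SRPT equals SPT ordering.
SPT order: [4, 6, 6, 7]
Completion times:
  Job 1: p=4, C=4
  Job 2: p=6, C=10
  Job 3: p=6, C=16
  Job 4: p=7, C=23
Total completion time = 4 + 10 + 16 + 23 = 53

53


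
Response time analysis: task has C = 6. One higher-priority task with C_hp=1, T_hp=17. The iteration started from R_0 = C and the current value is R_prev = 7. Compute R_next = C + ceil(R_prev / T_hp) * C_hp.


R_next = C + ceil(R_prev / T_hp) * C_hp
ceil(7 / 17) = ceil(0.4118) = 1
Interference = 1 * 1 = 1
R_next = 6 + 1 = 7
R_next = R_prev, so the iteration has converged (response time = 7).

7


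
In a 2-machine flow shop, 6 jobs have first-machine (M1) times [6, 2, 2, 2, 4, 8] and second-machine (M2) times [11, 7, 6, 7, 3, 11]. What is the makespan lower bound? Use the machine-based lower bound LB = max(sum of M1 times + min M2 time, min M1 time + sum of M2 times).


LB1 = sum(M1 times) + min(M2 times) = 24 + 3 = 27
LB2 = min(M1 times) + sum(M2 times) = 2 + 45 = 47
Lower bound = max(LB1, LB2) = max(27, 47) = 47

47


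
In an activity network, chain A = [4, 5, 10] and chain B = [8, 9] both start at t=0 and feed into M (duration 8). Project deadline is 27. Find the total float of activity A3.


Forward pass: ES(A3) = sum of predecessors on chain A = 9
EF = ES + duration = 9 + 10 = 19
Backward pass: LF(M) = deadline = 27; LS(M) = 27 - 8 = 19
LF(A3) = LS(M) - sum(successors on chain A) = 19 - 0 = 19
LS = LF - duration = 19 - 10 = 9
Total float = LS - ES = 9 - 9 = 0

0


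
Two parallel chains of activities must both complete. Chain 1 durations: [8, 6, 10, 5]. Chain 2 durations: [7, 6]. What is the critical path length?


Path A total = 8 + 6 + 10 + 5 = 29
Path B total = 7 + 6 = 13
Critical path = longest path = max(29, 13) = 29

29


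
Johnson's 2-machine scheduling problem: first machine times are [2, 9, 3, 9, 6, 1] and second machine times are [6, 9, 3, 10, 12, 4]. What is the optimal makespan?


Apply Johnson's rule:
  Group 1 (a <= b): [(6, 1, 4), (1, 2, 6), (3, 3, 3), (5, 6, 12), (2, 9, 9), (4, 9, 10)]
  Group 2 (a > b): []
Optimal job order: [6, 1, 3, 5, 2, 4]
Schedule:
  Job 6: M1 done at 1, M2 done at 5
  Job 1: M1 done at 3, M2 done at 11
  Job 3: M1 done at 6, M2 done at 14
  Job 5: M1 done at 12, M2 done at 26
  Job 2: M1 done at 21, M2 done at 35
  Job 4: M1 done at 30, M2 done at 45
Makespan = 45

45


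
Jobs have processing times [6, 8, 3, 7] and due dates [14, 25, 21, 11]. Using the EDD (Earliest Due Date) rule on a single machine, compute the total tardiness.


Sort by due date (EDD order): [(7, 11), (6, 14), (3, 21), (8, 25)]
Compute completion times and tardiness:
  Job 1: p=7, d=11, C=7, tardiness=max(0,7-11)=0
  Job 2: p=6, d=14, C=13, tardiness=max(0,13-14)=0
  Job 3: p=3, d=21, C=16, tardiness=max(0,16-21)=0
  Job 4: p=8, d=25, C=24, tardiness=max(0,24-25)=0
Total tardiness = 0

0


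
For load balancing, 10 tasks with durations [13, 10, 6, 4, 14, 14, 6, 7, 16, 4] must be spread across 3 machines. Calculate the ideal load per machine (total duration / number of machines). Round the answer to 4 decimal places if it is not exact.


Total processing time = 13 + 10 + 6 + 4 + 14 + 14 + 6 + 7 + 16 + 4 = 94
Number of machines = 3
Ideal balanced load = 94 / 3 = 31.3333

31.3333


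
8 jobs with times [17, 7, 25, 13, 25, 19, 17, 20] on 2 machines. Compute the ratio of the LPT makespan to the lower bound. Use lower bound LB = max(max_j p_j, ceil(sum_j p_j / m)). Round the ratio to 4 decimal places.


LPT order: [25, 25, 20, 19, 17, 17, 13, 7]
Machine loads after assignment: [69, 74]
LPT makespan = 74
Lower bound = max(max_job, ceil(total/2)) = max(25, 72) = 72
Ratio = 74 / 72 = 1.0278

1.0278


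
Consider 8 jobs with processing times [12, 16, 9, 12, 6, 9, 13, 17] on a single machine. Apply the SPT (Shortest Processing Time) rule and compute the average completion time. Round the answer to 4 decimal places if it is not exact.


Sort jobs by processing time (SPT order): [6, 9, 9, 12, 12, 13, 16, 17]
Compute completion times sequentially:
  Job 1: processing = 6, completes at 6
  Job 2: processing = 9, completes at 15
  Job 3: processing = 9, completes at 24
  Job 4: processing = 12, completes at 36
  Job 5: processing = 12, completes at 48
  Job 6: processing = 13, completes at 61
  Job 7: processing = 16, completes at 77
  Job 8: processing = 17, completes at 94
Sum of completion times = 361
Average completion time = 361/8 = 45.125

45.125


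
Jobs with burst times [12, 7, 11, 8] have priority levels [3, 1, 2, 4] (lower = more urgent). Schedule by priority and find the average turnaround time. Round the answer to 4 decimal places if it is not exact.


Sort by priority (ascending = highest first):
Order: [(1, 7), (2, 11), (3, 12), (4, 8)]
Completion times:
  Priority 1, burst=7, C=7
  Priority 2, burst=11, C=18
  Priority 3, burst=12, C=30
  Priority 4, burst=8, C=38
Average turnaround = 93/4 = 23.25

23.25


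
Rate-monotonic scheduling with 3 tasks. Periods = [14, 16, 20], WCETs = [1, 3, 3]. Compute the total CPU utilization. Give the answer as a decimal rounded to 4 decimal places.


Compute individual utilizations (exact fractions):
  Task 1: C/T = 1/14 (approx. 0.0714)
  Task 2: C/T = 3/16 (approx. 0.1875)
  Task 3: C/T = 3/20 (approx. 0.15)
Total utilization U = 1/14 + 3/16 + 3/20 = 229/560
Rounded to 4 decimal places: U = 0.4089
RM (Liu & Layland) bound for 3 tasks = 0.779763; compare with U = 229/560 (approx. 0.408929)
U <= bound, so schedulable by RM sufficient condition.

0.4089


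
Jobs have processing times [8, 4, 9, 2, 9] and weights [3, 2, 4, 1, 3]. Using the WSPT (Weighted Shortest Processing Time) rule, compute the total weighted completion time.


Compute p/w ratios and sort ascending (WSPT): [(4, 2), (2, 1), (9, 4), (8, 3), (9, 3)]
Compute weighted completion times:
  Job (p=4,w=2): C=4, w*C=2*4=8
  Job (p=2,w=1): C=6, w*C=1*6=6
  Job (p=9,w=4): C=15, w*C=4*15=60
  Job (p=8,w=3): C=23, w*C=3*23=69
  Job (p=9,w=3): C=32, w*C=3*32=96
Total weighted completion time = 239

239


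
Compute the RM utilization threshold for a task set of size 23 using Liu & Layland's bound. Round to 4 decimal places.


Compute 2^(1/23) = 1.0305955448
Subtract 1: 1.0305955448 - 1 = 0.0305955448
Multiply by n: 23 * 0.0305955448 = 0.7036975304
Round to 4 dp: 0.7037

0.7037


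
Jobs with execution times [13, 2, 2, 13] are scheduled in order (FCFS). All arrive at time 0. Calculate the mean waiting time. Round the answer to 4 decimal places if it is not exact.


FCFS order (as given): [13, 2, 2, 13]
Waiting times:
  Job 1: wait = 0
  Job 2: wait = 13
  Job 3: wait = 15
  Job 4: wait = 17
Sum of waiting times = 45
Average waiting time = 45/4 = 11.25

11.25


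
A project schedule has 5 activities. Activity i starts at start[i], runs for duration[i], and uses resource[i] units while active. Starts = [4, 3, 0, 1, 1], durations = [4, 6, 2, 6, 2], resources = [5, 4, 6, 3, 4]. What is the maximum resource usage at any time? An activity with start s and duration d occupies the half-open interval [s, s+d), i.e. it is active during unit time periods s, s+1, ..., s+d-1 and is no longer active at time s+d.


Each activity i is active on [start_i, start_i + duration_i).
Compute total resource usage per time slot:
  t=0: active resources = [6], total = 6
  t=1: active resources = [6, 3, 4], total = 13
  t=2: active resources = [3, 4], total = 7
  t=3: active resources = [4, 3], total = 7
  t=4: active resources = [5, 4, 3], total = 12
  t=5: active resources = [5, 4, 3], total = 12
  t=6: active resources = [5, 4, 3], total = 12
  t=7: active resources = [5, 4], total = 9
  t=8: active resources = [4], total = 4
Peak resource demand = 13

13


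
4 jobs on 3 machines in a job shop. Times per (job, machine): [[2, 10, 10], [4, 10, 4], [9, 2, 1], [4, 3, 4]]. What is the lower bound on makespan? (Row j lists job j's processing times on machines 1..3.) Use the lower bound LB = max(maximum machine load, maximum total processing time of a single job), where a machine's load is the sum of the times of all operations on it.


Machine loads:
  Machine 1: 2 + 4 + 9 + 4 = 19
  Machine 2: 10 + 10 + 2 + 3 = 25
  Machine 3: 10 + 4 + 1 + 4 = 19
Max machine load = 25
Job totals:
  Job 1: 22
  Job 2: 18
  Job 3: 12
  Job 4: 11
Max job total = 22
Lower bound = max(25, 22) = 25

25


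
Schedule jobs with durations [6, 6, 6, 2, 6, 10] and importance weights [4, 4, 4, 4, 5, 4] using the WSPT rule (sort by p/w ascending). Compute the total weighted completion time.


Compute p/w ratios and sort ascending (WSPT): [(2, 4), (6, 5), (6, 4), (6, 4), (6, 4), (10, 4)]
Compute weighted completion times:
  Job (p=2,w=4): C=2, w*C=4*2=8
  Job (p=6,w=5): C=8, w*C=5*8=40
  Job (p=6,w=4): C=14, w*C=4*14=56
  Job (p=6,w=4): C=20, w*C=4*20=80
  Job (p=6,w=4): C=26, w*C=4*26=104
  Job (p=10,w=4): C=36, w*C=4*36=144
Total weighted completion time = 432

432


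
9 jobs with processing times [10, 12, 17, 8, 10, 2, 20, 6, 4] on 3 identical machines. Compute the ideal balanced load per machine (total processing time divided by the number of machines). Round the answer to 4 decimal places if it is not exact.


Total processing time = 10 + 12 + 17 + 8 + 10 + 2 + 20 + 6 + 4 = 89
Number of machines = 3
Ideal balanced load = 89 / 3 = 29.6667

29.6667


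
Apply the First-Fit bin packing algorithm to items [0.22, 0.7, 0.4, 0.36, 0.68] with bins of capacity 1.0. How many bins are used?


Place items sequentially using First-Fit:
  Item 0.22 -> new Bin 1
  Item 0.7 -> Bin 1 (now 0.92)
  Item 0.4 -> new Bin 2
  Item 0.36 -> Bin 2 (now 0.76)
  Item 0.68 -> new Bin 3
Total bins used = 3

3


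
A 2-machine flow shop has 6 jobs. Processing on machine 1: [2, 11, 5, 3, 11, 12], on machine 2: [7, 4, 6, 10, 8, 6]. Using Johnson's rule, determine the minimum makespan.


Apply Johnson's rule:
  Group 1 (a <= b): [(1, 2, 7), (4, 3, 10), (3, 5, 6)]
  Group 2 (a > b): [(5, 11, 8), (6, 12, 6), (2, 11, 4)]
Optimal job order: [1, 4, 3, 5, 6, 2]
Schedule:
  Job 1: M1 done at 2, M2 done at 9
  Job 4: M1 done at 5, M2 done at 19
  Job 3: M1 done at 10, M2 done at 25
  Job 5: M1 done at 21, M2 done at 33
  Job 6: M1 done at 33, M2 done at 39
  Job 2: M1 done at 44, M2 done at 48
Makespan = 48

48


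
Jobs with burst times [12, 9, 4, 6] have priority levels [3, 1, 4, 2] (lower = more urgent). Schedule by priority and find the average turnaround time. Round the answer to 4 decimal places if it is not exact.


Sort by priority (ascending = highest first):
Order: [(1, 9), (2, 6), (3, 12), (4, 4)]
Completion times:
  Priority 1, burst=9, C=9
  Priority 2, burst=6, C=15
  Priority 3, burst=12, C=27
  Priority 4, burst=4, C=31
Average turnaround = 82/4 = 20.5

20.5


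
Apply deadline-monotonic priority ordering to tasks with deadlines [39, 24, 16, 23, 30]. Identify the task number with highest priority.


Sort tasks by relative deadline (ascending):
  Task 3: deadline = 16
  Task 4: deadline = 23
  Task 2: deadline = 24
  Task 5: deadline = 30
  Task 1: deadline = 39
Priority order (highest first): [3, 4, 2, 5, 1]
Highest priority task = 3

3


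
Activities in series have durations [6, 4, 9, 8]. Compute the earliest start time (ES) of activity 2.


Activity 2 starts after activities 1 through 1 complete.
Predecessor durations: [6]
ES = 6 = 6

6


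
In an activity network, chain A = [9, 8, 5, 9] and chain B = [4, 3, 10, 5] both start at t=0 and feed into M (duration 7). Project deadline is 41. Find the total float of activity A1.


Forward pass: ES(A1) = sum of predecessors on chain A = 0
EF = ES + duration = 0 + 9 = 9
Backward pass: LF(M) = deadline = 41; LS(M) = 41 - 7 = 34
LF(A1) = LS(M) - sum(successors on chain A) = 34 - 22 = 12
LS = LF - duration = 12 - 9 = 3
Total float = LS - ES = 3 - 0 = 3

3


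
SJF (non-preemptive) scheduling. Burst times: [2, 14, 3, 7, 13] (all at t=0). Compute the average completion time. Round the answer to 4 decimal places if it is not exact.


SJF order (ascending): [2, 3, 7, 13, 14]
Completion times:
  Job 1: burst=2, C=2
  Job 2: burst=3, C=5
  Job 3: burst=7, C=12
  Job 4: burst=13, C=25
  Job 5: burst=14, C=39
Average completion = 83/5 = 16.6

16.6


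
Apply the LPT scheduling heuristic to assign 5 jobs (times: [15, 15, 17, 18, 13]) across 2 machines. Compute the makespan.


Sort jobs in decreasing order (LPT): [18, 17, 15, 15, 13]
Assign each job to the least loaded machine:
  Machine 1: jobs [18, 15], load = 33
  Machine 2: jobs [17, 15, 13], load = 45
Makespan = max load = 45

45


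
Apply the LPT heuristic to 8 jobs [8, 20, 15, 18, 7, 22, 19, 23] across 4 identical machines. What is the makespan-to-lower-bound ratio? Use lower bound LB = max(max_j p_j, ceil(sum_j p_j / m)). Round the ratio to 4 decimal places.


LPT order: [23, 22, 20, 19, 18, 15, 8, 7]
Machine loads after assignment: [30, 30, 35, 37]
LPT makespan = 37
Lower bound = max(max_job, ceil(total/4)) = max(23, 33) = 33
Ratio = 37 / 33 = 1.1212

1.1212


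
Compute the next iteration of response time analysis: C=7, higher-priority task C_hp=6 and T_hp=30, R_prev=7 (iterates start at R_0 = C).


R_next = C + ceil(R_prev / T_hp) * C_hp
ceil(7 / 30) = ceil(0.2333) = 1
Interference = 1 * 6 = 6
R_next = 7 + 6 = 13

13


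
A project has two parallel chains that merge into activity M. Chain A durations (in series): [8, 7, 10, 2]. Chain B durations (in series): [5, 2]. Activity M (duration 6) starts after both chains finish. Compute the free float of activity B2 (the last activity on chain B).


ES(B2) = sum of predecessors on chain B = 5
EF(B2) = ES + duration = 5 + 2 = 7
Successor of B2 is M. ES(M) = max(sum(A), sum(B)) = max(27, 7) = 27
Free float = ES(successor) - EF(current) = 27 - 7 = 20

20


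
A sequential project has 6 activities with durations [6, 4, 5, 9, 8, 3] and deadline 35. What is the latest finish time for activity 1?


LF(activity 1) = deadline - sum of successor durations
Successors: activities 2 through 6 with durations [4, 5, 9, 8, 3]
Sum of successor durations = 29
LF = 35 - 29 = 6

6


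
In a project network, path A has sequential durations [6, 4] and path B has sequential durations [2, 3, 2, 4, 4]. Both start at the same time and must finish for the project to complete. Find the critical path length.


Path A total = 6 + 4 = 10
Path B total = 2 + 3 + 2 + 4 + 4 = 15
Critical path = longest path = max(10, 15) = 15

15


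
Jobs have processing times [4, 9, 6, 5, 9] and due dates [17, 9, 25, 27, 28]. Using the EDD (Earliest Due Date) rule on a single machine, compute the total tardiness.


Sort by due date (EDD order): [(9, 9), (4, 17), (6, 25), (5, 27), (9, 28)]
Compute completion times and tardiness:
  Job 1: p=9, d=9, C=9, tardiness=max(0,9-9)=0
  Job 2: p=4, d=17, C=13, tardiness=max(0,13-17)=0
  Job 3: p=6, d=25, C=19, tardiness=max(0,19-25)=0
  Job 4: p=5, d=27, C=24, tardiness=max(0,24-27)=0
  Job 5: p=9, d=28, C=33, tardiness=max(0,33-28)=5
Total tardiness = 5

5


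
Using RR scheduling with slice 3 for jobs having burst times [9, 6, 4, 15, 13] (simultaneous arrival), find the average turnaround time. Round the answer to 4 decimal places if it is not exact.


Time quantum = 3
Execution trace:
  J1 runs 3 units, time = 3
  J2 runs 3 units, time = 6
  J3 runs 3 units, time = 9
  J4 runs 3 units, time = 12
  J5 runs 3 units, time = 15
  J1 runs 3 units, time = 18
  J2 runs 3 units, time = 21
  J3 runs 1 units, time = 22
  J4 runs 3 units, time = 25
  J5 runs 3 units, time = 28
  J1 runs 3 units, time = 31
  J4 runs 3 units, time = 34
  J5 runs 3 units, time = 37
  J4 runs 3 units, time = 40
  J5 runs 3 units, time = 43
  J4 runs 3 units, time = 46
  J5 runs 1 units, time = 47
Finish times: [31, 21, 22, 46, 47]
Average turnaround = 167/5 = 33.4

33.4


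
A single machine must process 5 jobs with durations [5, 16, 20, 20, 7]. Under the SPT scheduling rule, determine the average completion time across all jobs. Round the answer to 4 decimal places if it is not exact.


Sort jobs by processing time (SPT order): [5, 7, 16, 20, 20]
Compute completion times sequentially:
  Job 1: processing = 5, completes at 5
  Job 2: processing = 7, completes at 12
  Job 3: processing = 16, completes at 28
  Job 4: processing = 20, completes at 48
  Job 5: processing = 20, completes at 68
Sum of completion times = 161
Average completion time = 161/5 = 32.2

32.2


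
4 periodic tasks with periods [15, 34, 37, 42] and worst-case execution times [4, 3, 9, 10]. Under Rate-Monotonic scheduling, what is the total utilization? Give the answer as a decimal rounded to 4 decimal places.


Compute individual utilizations (exact fractions):
  Task 1: C/T = 4/15 (approx. 0.2667)
  Task 2: C/T = 3/34 (approx. 0.0882)
  Task 3: C/T = 9/37 (approx. 0.2432)
  Task 4: C/T = 10/42 = 5/21 (approx. 0.2381)
Total utilization U = 4/15 + 3/34 + 9/37 + 5/21 = 110459/132090
Rounded to 4 decimal places: U = 0.8362
RM (Liu & Layland) bound for 4 tasks = 0.756828; compare with U = 110459/132090 (approx. 0.836240)
bound < U <= 1, so the RM sufficient condition is not met (inconclusive; an exact test such as response-time analysis is needed).

0.8362


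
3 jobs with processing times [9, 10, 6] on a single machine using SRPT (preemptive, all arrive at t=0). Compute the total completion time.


Since all jobs arrive at t=0, SRPT equals SPT ordering.
SPT order: [6, 9, 10]
Completion times:
  Job 1: p=6, C=6
  Job 2: p=9, C=15
  Job 3: p=10, C=25
Total completion time = 6 + 15 + 25 = 46

46


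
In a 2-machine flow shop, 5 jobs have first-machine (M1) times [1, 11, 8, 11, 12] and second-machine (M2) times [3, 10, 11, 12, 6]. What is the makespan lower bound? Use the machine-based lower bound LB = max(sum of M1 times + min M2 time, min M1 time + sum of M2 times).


LB1 = sum(M1 times) + min(M2 times) = 43 + 3 = 46
LB2 = min(M1 times) + sum(M2 times) = 1 + 42 = 43
Lower bound = max(LB1, LB2) = max(46, 43) = 46

46


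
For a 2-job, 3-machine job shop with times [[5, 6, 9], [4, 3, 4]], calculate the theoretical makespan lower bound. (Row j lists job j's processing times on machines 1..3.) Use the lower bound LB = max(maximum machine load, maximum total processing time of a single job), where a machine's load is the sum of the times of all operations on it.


Machine loads:
  Machine 1: 5 + 4 = 9
  Machine 2: 6 + 3 = 9
  Machine 3: 9 + 4 = 13
Max machine load = 13
Job totals:
  Job 1: 20
  Job 2: 11
Max job total = 20
Lower bound = max(13, 20) = 20

20


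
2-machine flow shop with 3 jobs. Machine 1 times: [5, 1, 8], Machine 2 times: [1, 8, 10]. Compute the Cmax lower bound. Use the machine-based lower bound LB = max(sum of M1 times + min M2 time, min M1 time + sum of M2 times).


LB1 = sum(M1 times) + min(M2 times) = 14 + 1 = 15
LB2 = min(M1 times) + sum(M2 times) = 1 + 19 = 20
Lower bound = max(LB1, LB2) = max(15, 20) = 20

20


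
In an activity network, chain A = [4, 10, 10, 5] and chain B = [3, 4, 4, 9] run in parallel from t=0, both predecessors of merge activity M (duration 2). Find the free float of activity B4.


ES(B4) = sum of predecessors on chain B = 11
EF(B4) = ES + duration = 11 + 9 = 20
Successor of B4 is M. ES(M) = max(sum(A), sum(B)) = max(29, 20) = 29
Free float = ES(successor) - EF(current) = 29 - 20 = 9

9


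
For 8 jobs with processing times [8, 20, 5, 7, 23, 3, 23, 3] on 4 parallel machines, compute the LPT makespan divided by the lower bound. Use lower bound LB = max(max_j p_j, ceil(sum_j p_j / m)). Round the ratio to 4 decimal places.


LPT order: [23, 23, 20, 8, 7, 5, 3, 3]
Machine loads after assignment: [23, 23, 23, 23]
LPT makespan = 23
Lower bound = max(max_job, ceil(total/4)) = max(23, 23) = 23
Ratio = 23 / 23 = 1.0

1.0


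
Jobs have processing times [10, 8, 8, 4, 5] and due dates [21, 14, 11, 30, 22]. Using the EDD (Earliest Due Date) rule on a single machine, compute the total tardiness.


Sort by due date (EDD order): [(8, 11), (8, 14), (10, 21), (5, 22), (4, 30)]
Compute completion times and tardiness:
  Job 1: p=8, d=11, C=8, tardiness=max(0,8-11)=0
  Job 2: p=8, d=14, C=16, tardiness=max(0,16-14)=2
  Job 3: p=10, d=21, C=26, tardiness=max(0,26-21)=5
  Job 4: p=5, d=22, C=31, tardiness=max(0,31-22)=9
  Job 5: p=4, d=30, C=35, tardiness=max(0,35-30)=5
Total tardiness = 21

21


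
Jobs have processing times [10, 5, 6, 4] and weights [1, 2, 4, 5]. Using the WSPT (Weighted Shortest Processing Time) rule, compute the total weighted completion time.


Compute p/w ratios and sort ascending (WSPT): [(4, 5), (6, 4), (5, 2), (10, 1)]
Compute weighted completion times:
  Job (p=4,w=5): C=4, w*C=5*4=20
  Job (p=6,w=4): C=10, w*C=4*10=40
  Job (p=5,w=2): C=15, w*C=2*15=30
  Job (p=10,w=1): C=25, w*C=1*25=25
Total weighted completion time = 115

115


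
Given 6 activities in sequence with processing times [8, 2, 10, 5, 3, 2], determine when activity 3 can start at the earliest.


Activity 3 starts after activities 1 through 2 complete.
Predecessor durations: [8, 2]
ES = 8 + 2 = 10

10


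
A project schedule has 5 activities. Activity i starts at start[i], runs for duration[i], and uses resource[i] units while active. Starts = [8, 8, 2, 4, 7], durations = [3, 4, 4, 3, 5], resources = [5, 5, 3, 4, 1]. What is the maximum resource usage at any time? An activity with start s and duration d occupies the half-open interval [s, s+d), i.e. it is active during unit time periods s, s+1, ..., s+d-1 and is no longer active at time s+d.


Each activity i is active on [start_i, start_i + duration_i).
Compute total resource usage per time slot:
  t=0: active resources = [], total = 0
  t=1: active resources = [], total = 0
  t=2: active resources = [3], total = 3
  t=3: active resources = [3], total = 3
  t=4: active resources = [3, 4], total = 7
  t=5: active resources = [3, 4], total = 7
  t=6: active resources = [4], total = 4
  t=7: active resources = [1], total = 1
  t=8: active resources = [5, 5, 1], total = 11
  t=9: active resources = [5, 5, 1], total = 11
  t=10: active resources = [5, 5, 1], total = 11
  t=11: active resources = [5, 1], total = 6
Peak resource demand = 11

11


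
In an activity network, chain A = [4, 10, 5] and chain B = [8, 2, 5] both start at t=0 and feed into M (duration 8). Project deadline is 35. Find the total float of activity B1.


Forward pass: ES(B1) = sum of predecessors on chain B = 0
EF = ES + duration = 0 + 8 = 8
Backward pass: LF(M) = deadline = 35; LS(M) = 35 - 8 = 27
LF(B1) = LS(M) - sum(successors on chain B) = 27 - 7 = 20
LS = LF - duration = 20 - 8 = 12
Total float = LS - ES = 12 - 0 = 12

12


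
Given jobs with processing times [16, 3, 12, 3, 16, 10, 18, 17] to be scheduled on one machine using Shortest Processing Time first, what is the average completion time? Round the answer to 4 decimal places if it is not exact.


Sort jobs by processing time (SPT order): [3, 3, 10, 12, 16, 16, 17, 18]
Compute completion times sequentially:
  Job 1: processing = 3, completes at 3
  Job 2: processing = 3, completes at 6
  Job 3: processing = 10, completes at 16
  Job 4: processing = 12, completes at 28
  Job 5: processing = 16, completes at 44
  Job 6: processing = 16, completes at 60
  Job 7: processing = 17, completes at 77
  Job 8: processing = 18, completes at 95
Sum of completion times = 329
Average completion time = 329/8 = 41.125

41.125


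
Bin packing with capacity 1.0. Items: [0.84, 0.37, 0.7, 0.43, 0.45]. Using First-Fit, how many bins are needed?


Place items sequentially using First-Fit:
  Item 0.84 -> new Bin 1
  Item 0.37 -> new Bin 2
  Item 0.7 -> new Bin 3
  Item 0.43 -> Bin 2 (now 0.8)
  Item 0.45 -> new Bin 4
Total bins used = 4

4


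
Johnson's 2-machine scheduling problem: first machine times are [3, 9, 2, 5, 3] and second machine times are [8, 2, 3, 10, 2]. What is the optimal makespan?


Apply Johnson's rule:
  Group 1 (a <= b): [(3, 2, 3), (1, 3, 8), (4, 5, 10)]
  Group 2 (a > b): [(2, 9, 2), (5, 3, 2)]
Optimal job order: [3, 1, 4, 2, 5]
Schedule:
  Job 3: M1 done at 2, M2 done at 5
  Job 1: M1 done at 5, M2 done at 13
  Job 4: M1 done at 10, M2 done at 23
  Job 2: M1 done at 19, M2 done at 25
  Job 5: M1 done at 22, M2 done at 27
Makespan = 27

27


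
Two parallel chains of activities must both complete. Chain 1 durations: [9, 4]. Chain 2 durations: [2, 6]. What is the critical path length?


Path A total = 9 + 4 = 13
Path B total = 2 + 6 = 8
Critical path = longest path = max(13, 8) = 13

13


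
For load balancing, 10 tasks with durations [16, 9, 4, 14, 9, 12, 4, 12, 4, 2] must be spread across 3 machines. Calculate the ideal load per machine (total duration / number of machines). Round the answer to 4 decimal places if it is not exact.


Total processing time = 16 + 9 + 4 + 14 + 9 + 12 + 4 + 12 + 4 + 2 = 86
Number of machines = 3
Ideal balanced load = 86 / 3 = 28.6667

28.6667


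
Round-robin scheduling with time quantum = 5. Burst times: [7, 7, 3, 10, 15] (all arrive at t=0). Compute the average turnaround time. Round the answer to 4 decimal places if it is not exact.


Time quantum = 5
Execution trace:
  J1 runs 5 units, time = 5
  J2 runs 5 units, time = 10
  J3 runs 3 units, time = 13
  J4 runs 5 units, time = 18
  J5 runs 5 units, time = 23
  J1 runs 2 units, time = 25
  J2 runs 2 units, time = 27
  J4 runs 5 units, time = 32
  J5 runs 5 units, time = 37
  J5 runs 5 units, time = 42
Finish times: [25, 27, 13, 32, 42]
Average turnaround = 139/5 = 27.8

27.8


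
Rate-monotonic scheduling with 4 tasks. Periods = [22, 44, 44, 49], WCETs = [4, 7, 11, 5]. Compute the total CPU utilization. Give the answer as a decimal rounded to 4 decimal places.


Compute individual utilizations (exact fractions):
  Task 1: C/T = 4/22 = 2/11 (approx. 0.1818)
  Task 2: C/T = 7/44 (approx. 0.1591)
  Task 3: C/T = 11/44 = 1/4 (approx. 0.25)
  Task 4: C/T = 5/49 (approx. 0.102)
Total utilization U = 2/11 + 7/44 + 1/4 + 5/49 = 747/1078
Rounded to 4 decimal places: U = 0.6929
RM (Liu & Layland) bound for 4 tasks = 0.756828; compare with U = 747/1078 (approx. 0.692950)
U <= bound, so schedulable by RM sufficient condition.

0.6929


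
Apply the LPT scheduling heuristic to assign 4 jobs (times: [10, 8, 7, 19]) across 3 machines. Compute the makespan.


Sort jobs in decreasing order (LPT): [19, 10, 8, 7]
Assign each job to the least loaded machine:
  Machine 1: jobs [19], load = 19
  Machine 2: jobs [10], load = 10
  Machine 3: jobs [8, 7], load = 15
Makespan = max load = 19

19


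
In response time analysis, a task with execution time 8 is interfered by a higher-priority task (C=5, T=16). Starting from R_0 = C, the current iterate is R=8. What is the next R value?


R_next = C + ceil(R_prev / T_hp) * C_hp
ceil(8 / 16) = ceil(0.5) = 1
Interference = 1 * 5 = 5
R_next = 8 + 5 = 13

13


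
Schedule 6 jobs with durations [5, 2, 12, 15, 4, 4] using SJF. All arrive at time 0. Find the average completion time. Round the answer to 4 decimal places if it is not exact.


SJF order (ascending): [2, 4, 4, 5, 12, 15]
Completion times:
  Job 1: burst=2, C=2
  Job 2: burst=4, C=6
  Job 3: burst=4, C=10
  Job 4: burst=5, C=15
  Job 5: burst=12, C=27
  Job 6: burst=15, C=42
Average completion = 102/6 = 17.0

17.0


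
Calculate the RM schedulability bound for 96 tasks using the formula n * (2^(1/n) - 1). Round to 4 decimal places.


Compute 2^(1/96) = 1.0072464122
Subtract 1: 1.0072464122 - 1 = 0.0072464122
Multiply by n: 96 * 0.0072464122 = 0.6956555712
Round to 4 dp: 0.6957

0.6957


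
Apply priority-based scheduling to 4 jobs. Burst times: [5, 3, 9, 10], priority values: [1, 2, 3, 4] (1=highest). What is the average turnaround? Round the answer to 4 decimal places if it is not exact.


Sort by priority (ascending = highest first):
Order: [(1, 5), (2, 3), (3, 9), (4, 10)]
Completion times:
  Priority 1, burst=5, C=5
  Priority 2, burst=3, C=8
  Priority 3, burst=9, C=17
  Priority 4, burst=10, C=27
Average turnaround = 57/4 = 14.25

14.25


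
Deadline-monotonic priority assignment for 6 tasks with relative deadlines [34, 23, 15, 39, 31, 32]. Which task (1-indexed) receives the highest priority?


Sort tasks by relative deadline (ascending):
  Task 3: deadline = 15
  Task 2: deadline = 23
  Task 5: deadline = 31
  Task 6: deadline = 32
  Task 1: deadline = 34
  Task 4: deadline = 39
Priority order (highest first): [3, 2, 5, 6, 1, 4]
Highest priority task = 3

3


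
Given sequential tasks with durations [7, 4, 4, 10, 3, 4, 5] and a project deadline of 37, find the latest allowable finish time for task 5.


LF(activity 5) = deadline - sum of successor durations
Successors: activities 6 through 7 with durations [4, 5]
Sum of successor durations = 9
LF = 37 - 9 = 28

28


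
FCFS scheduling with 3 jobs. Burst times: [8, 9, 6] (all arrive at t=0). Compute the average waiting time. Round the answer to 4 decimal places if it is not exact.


FCFS order (as given): [8, 9, 6]
Waiting times:
  Job 1: wait = 0
  Job 2: wait = 8
  Job 3: wait = 17
Sum of waiting times = 25
Average waiting time = 25/3 = 8.3333

8.3333


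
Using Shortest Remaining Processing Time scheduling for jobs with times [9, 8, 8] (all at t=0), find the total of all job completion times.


Since all jobs arrive at t=0, SRPT equals SPT ordering.
SPT order: [8, 8, 9]
Completion times:
  Job 1: p=8, C=8
  Job 2: p=8, C=16
  Job 3: p=9, C=25
Total completion time = 8 + 16 + 25 = 49

49


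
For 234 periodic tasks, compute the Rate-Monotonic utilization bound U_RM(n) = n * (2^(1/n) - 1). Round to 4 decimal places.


Compute 2^(1/234) = 1.0029665590
Subtract 1: 1.0029665590 - 1 = 0.0029665590
Multiply by n: 234 * 0.0029665590 = 0.6941748060
Round to 4 dp: 0.6942

0.6942


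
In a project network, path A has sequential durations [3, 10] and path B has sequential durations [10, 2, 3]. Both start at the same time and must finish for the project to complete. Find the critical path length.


Path A total = 3 + 10 = 13
Path B total = 10 + 2 + 3 = 15
Critical path = longest path = max(13, 15) = 15

15


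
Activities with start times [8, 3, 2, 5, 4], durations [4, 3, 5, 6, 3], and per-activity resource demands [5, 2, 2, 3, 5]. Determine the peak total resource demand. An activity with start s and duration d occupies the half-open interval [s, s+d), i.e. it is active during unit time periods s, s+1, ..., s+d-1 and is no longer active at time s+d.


Each activity i is active on [start_i, start_i + duration_i).
Compute total resource usage per time slot:
  t=0: active resources = [], total = 0
  t=1: active resources = [], total = 0
  t=2: active resources = [2], total = 2
  t=3: active resources = [2, 2], total = 4
  t=4: active resources = [2, 2, 5], total = 9
  t=5: active resources = [2, 2, 3, 5], total = 12
  t=6: active resources = [2, 3, 5], total = 10
  t=7: active resources = [3], total = 3
  t=8: active resources = [5, 3], total = 8
  t=9: active resources = [5, 3], total = 8
  t=10: active resources = [5, 3], total = 8
  t=11: active resources = [5], total = 5
Peak resource demand = 12

12


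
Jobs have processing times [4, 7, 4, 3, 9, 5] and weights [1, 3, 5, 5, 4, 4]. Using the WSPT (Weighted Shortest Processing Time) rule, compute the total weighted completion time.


Compute p/w ratios and sort ascending (WSPT): [(3, 5), (4, 5), (5, 4), (9, 4), (7, 3), (4, 1)]
Compute weighted completion times:
  Job (p=3,w=5): C=3, w*C=5*3=15
  Job (p=4,w=5): C=7, w*C=5*7=35
  Job (p=5,w=4): C=12, w*C=4*12=48
  Job (p=9,w=4): C=21, w*C=4*21=84
  Job (p=7,w=3): C=28, w*C=3*28=84
  Job (p=4,w=1): C=32, w*C=1*32=32
Total weighted completion time = 298

298


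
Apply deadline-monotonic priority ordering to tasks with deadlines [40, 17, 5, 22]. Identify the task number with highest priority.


Sort tasks by relative deadline (ascending):
  Task 3: deadline = 5
  Task 2: deadline = 17
  Task 4: deadline = 22
  Task 1: deadline = 40
Priority order (highest first): [3, 2, 4, 1]
Highest priority task = 3

3


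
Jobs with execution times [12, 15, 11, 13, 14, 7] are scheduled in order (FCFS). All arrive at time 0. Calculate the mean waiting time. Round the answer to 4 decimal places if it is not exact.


FCFS order (as given): [12, 15, 11, 13, 14, 7]
Waiting times:
  Job 1: wait = 0
  Job 2: wait = 12
  Job 3: wait = 27
  Job 4: wait = 38
  Job 5: wait = 51
  Job 6: wait = 65
Sum of waiting times = 193
Average waiting time = 193/6 = 32.1667

32.1667


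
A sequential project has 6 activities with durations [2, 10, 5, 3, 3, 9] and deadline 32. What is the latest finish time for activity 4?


LF(activity 4) = deadline - sum of successor durations
Successors: activities 5 through 6 with durations [3, 9]
Sum of successor durations = 12
LF = 32 - 12 = 20

20


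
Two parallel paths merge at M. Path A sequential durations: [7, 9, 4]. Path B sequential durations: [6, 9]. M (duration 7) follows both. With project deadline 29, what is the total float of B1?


Forward pass: ES(B1) = sum of predecessors on chain B = 0
EF = ES + duration = 0 + 6 = 6
Backward pass: LF(M) = deadline = 29; LS(M) = 29 - 7 = 22
LF(B1) = LS(M) - sum(successors on chain B) = 22 - 9 = 13
LS = LF - duration = 13 - 6 = 7
Total float = LS - ES = 7 - 0 = 7

7


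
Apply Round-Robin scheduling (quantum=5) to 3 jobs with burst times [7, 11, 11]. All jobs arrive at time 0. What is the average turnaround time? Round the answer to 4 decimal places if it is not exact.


Time quantum = 5
Execution trace:
  J1 runs 5 units, time = 5
  J2 runs 5 units, time = 10
  J3 runs 5 units, time = 15
  J1 runs 2 units, time = 17
  J2 runs 5 units, time = 22
  J3 runs 5 units, time = 27
  J2 runs 1 units, time = 28
  J3 runs 1 units, time = 29
Finish times: [17, 28, 29]
Average turnaround = 74/3 = 24.6667

24.6667


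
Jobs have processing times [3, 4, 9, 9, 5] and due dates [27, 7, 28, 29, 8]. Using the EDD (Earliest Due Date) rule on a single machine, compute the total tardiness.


Sort by due date (EDD order): [(4, 7), (5, 8), (3, 27), (9, 28), (9, 29)]
Compute completion times and tardiness:
  Job 1: p=4, d=7, C=4, tardiness=max(0,4-7)=0
  Job 2: p=5, d=8, C=9, tardiness=max(0,9-8)=1
  Job 3: p=3, d=27, C=12, tardiness=max(0,12-27)=0
  Job 4: p=9, d=28, C=21, tardiness=max(0,21-28)=0
  Job 5: p=9, d=29, C=30, tardiness=max(0,30-29)=1
Total tardiness = 2

2


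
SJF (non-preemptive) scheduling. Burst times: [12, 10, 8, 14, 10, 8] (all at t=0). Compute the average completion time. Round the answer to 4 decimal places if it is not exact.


SJF order (ascending): [8, 8, 10, 10, 12, 14]
Completion times:
  Job 1: burst=8, C=8
  Job 2: burst=8, C=16
  Job 3: burst=10, C=26
  Job 4: burst=10, C=36
  Job 5: burst=12, C=48
  Job 6: burst=14, C=62
Average completion = 196/6 = 32.6667

32.6667


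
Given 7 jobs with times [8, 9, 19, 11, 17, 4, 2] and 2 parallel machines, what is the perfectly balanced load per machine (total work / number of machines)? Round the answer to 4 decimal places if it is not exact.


Total processing time = 8 + 9 + 19 + 11 + 17 + 4 + 2 = 70
Number of machines = 2
Ideal balanced load = 70 / 2 = 35.0

35.0
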